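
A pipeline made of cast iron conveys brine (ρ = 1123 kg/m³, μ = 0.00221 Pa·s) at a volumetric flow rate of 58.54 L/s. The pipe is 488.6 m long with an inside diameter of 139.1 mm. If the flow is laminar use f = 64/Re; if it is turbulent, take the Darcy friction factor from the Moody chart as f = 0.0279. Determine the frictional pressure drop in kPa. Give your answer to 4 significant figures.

Q = 58.54 L/s = 58.54/1000 = 0.05854 m³/s.
Cross-sectional area A = πD²/4 = π(0.1391)²/4 = 0.0152 m²; mean velocity V = Q/A = 0.05854/0.0152 = 3.852 m/s.
Reynolds number Re = ρVD/μ = 1123 · 3.852 · 0.1391 / 0.00221 = 2.723e+05.
Re > 4000 → turbulent; use the Moody-chart value f = 0.0279.
Darcy-Weisbach: ΔP = f(L/D)(ρV²/2) = 0.0279·(488.6/0.1391)·(1123·3.852²/2) = 0.0279·3513·8332 = 8.166e+05 Pa.
ΔP = 8.166e+05 Pa = 816.6 kPa.

ΔP ≈ 816.6 kPa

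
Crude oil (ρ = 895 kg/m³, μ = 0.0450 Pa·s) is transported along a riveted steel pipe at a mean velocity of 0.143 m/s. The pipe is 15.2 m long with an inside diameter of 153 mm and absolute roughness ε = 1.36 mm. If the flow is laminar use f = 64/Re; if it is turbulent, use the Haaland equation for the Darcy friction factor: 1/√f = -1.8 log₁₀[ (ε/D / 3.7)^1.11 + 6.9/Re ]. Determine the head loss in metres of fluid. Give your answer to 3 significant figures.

Reynolds number Re = ρVD/μ = 895 · 0.143 · 0.153 / 0.045 = 435.1.
Re < 2300 → laminar flow, so f = 64/Re = 64/435.1 = 0.1471 (the turbulent correlation is not needed).
Darcy-Weisbach: ΔP = f(L/D)(ρV²/2) = 0.1471·(15.2/0.153)·(895·0.143²/2) = 0.1471·99.35·9.151 = 133.7 Pa.
Head loss h_f = ΔP/(ρg) = 133.7/(895·9.81) = 0.0152 m.

h_f ≈ 0.0152 m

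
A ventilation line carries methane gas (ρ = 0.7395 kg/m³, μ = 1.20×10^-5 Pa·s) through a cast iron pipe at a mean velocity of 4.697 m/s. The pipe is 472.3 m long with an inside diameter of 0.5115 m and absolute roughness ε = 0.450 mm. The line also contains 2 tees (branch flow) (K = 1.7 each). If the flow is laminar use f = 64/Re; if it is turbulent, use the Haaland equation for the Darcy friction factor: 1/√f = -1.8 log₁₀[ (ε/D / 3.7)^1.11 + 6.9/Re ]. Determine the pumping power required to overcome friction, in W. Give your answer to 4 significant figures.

P ≈ 178.2 W

Reynolds number Re = ρVD/μ = 0.7395 · 4.697 · 0.5115 / 1.2e-05 = 1.481e+05.
Re > 4000 → turbulent. Relative roughness ε/D = 0.00045/0.5115 = 0.00088. Haaland: 1/√f = -1.8 log₁₀[(0.00088/3.7)^1.11 + 6.9/1.481e+05] = -1.8 log₁₀[9.5e-05 + 4.66e-05] = 6.928, so f = 0.02083.
Total minor-loss coefficient ΣK = 2·1.7 = 3.4.
ΔP = [f·L/D + ΣK]·(ρV²/2) = [0.02083·472.3/0.5115 + 3.4]·(0.7395·4.697²/2) = [19.24 + 3.4]·8.157 = 184.7 Pa.
Q = V·A = 4.697·0.2055 = 0.9652 m³/s.
Pumping power P = QΔP = 0.9652·184.7 = 178.22 W = 178.2 W.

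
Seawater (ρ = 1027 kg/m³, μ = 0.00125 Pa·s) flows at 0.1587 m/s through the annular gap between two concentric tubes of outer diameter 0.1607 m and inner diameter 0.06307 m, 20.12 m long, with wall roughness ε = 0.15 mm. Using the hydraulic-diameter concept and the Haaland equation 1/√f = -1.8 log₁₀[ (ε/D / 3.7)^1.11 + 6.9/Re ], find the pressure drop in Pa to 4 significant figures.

Hydraulic diameter D_h = 4A/P = D_o - D_i = 0.1607 - 0.06307 = 0.09763 m.
Re = ρVD_h/μ = 1027·0.1587·0.09763/0.00125 = 1.273e+04.
ε/D_h = 0.00015/0.09763 = 0.00154; Haaland gives 1/√f = -1.8 log₁₀[0.000176+0.000542] = 5.659, so f = 0.03123.
ΔP = f(L/D_h)(ρV²/2) = 0.03123·20.12/0.09763·12.93 = 83.24 Pa.

ΔP ≈ 83.24 Pa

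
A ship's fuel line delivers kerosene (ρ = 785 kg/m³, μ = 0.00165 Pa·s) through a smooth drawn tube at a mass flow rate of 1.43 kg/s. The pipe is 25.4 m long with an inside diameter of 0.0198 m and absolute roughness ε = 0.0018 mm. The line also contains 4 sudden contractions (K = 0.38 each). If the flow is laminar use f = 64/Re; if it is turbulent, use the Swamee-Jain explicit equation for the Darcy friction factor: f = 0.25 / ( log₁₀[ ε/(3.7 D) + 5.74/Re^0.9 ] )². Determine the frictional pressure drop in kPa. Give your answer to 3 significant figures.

ΔP ≈ 385 kPa

A = πD²/4 = π(0.0198)²/4 = 0.0003079 m²; mean velocity V = ṁ/(ρA) = 1.43/(785 · 0.0003079) = 5.916 m/s.
Reynolds number Re = ρVD/μ = 785 · 5.916 · 0.0198 / 0.00165 = 5.573e+04.
Re > 4000 → turbulent. Relative roughness ε/D = 1.8e-06/0.0198 = 9.09e-05. Swamee-Jain: f = 0.25/(log₁₀[9.09e-05/3.7 + 5.74/5.573e+04^0.9])² = 0.25/(log₁₀[2.46e-05 + 0.000307])² = 0.25/(-3.479)² = 0.02065.
Total minor-loss coefficient ΣK = 4·0.38 = 1.52.
ΔP = [f·L/D + ΣK]·(ρV²/2) = [0.02065·25.4/0.0198 + 1.52]·(785·5.916²/2) = [26.49 + 1.52]·1.374e+04 = 3.849e+05 Pa.
ΔP = 3.849e+05 Pa = 385 kPa.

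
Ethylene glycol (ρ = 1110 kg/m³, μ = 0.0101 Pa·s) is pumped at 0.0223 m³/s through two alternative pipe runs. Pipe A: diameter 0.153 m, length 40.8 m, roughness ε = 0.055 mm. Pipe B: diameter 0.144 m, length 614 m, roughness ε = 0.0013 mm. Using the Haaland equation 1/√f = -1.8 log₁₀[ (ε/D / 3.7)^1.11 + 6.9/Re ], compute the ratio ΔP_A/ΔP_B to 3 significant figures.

Pipe A: V = Q/A = 0.0223/0.01839 = 1.213 m/s; Re = 2.04e+04; ε/D = 0.000359; Haaland → f = 0.02627; ΔP_A = f(L/D)(ρV²/2) = 5720 Pa.
Pipe B: V = Q/A = 0.0223/0.01629 = 1.369 m/s; Re = 2.167e+04; ε/D = 9.03e-06; Haaland → f = 0.02525; ΔP_B = f(L/D)(ρV²/2) = 1.12e+05 Pa.
ΔP_A/ΔP_B = 5720/1.12e+05 = 0.0511.

ΔP_A/ΔP_B ≈ 0.0511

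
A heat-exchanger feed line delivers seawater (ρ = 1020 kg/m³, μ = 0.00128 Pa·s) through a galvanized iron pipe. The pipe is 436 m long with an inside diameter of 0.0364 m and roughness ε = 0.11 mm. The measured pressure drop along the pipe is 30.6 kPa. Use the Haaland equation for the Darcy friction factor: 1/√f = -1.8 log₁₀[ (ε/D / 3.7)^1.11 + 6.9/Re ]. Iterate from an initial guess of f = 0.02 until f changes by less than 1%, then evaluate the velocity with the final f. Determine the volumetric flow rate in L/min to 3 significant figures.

Rearranging Darcy-Weisbach: V = √(2·ΔP·D/(f·L·ρ)). With ε/D = 0.00011/0.0364 = 0.00302, iterate starting from f = 0.02:
  f = 0.02 → V = √(2·3.06e+04·0.0364/(0.02·436·1020)) = 0.5005 m/s; Re = ρVD/μ = 1.452e+04; f → 0.03272
  f = 0.03272 → V = 0.3912 m/s; Re = 1.135e+04; f → 0.03411
  f = 0.03411 → V = 0.3832 m/s; Re = 1.112e+04; f → 0.03424
Converged (Δf/f < 1%). With the final f = 0.03424: V = √(2·3.06e+04·0.0364/(0.03424·436·1020)) = 0.3825 m/s.
Q = V·A = 0.3825·(π/4·0.0364²) = 0.000398 m³/s = 23.9 L/min.

Q ≈ 23.9 L/min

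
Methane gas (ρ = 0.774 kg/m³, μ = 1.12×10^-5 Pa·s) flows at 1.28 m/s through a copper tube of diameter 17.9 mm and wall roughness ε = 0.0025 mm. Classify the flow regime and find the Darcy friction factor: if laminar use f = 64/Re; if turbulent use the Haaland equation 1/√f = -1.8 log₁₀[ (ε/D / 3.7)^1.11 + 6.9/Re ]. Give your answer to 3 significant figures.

Re = ρVD/μ = 0.774·1.28·0.0179/1.12e-05 = 1583.
Re < 2300 → laminar, so f = 64/Re = 0.04042 (roughness is irrelevant in laminar flow).

f ≈ 0.0404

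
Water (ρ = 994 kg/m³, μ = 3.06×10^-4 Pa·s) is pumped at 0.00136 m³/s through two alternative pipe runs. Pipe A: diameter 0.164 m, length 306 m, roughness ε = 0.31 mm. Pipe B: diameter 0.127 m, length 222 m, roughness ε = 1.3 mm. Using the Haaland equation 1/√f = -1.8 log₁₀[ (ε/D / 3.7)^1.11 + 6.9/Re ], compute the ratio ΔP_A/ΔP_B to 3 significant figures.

Pipe A: V = Q/A = 0.00136/0.02112 = 0.06438 m/s; Re = 3.43e+04; ε/D = 0.00189; Haaland → f = 0.02712; ΔP_A = f(L/D)(ρV²/2) = 104.2 Pa.
Pipe B: V = Q/A = 0.00136/0.01267 = 0.1074 m/s; Re = 4.429e+04; ε/D = 0.0102; Haaland → f = 0.03951; ΔP_B = f(L/D)(ρV²/2) = 395.6 Pa.
ΔP_A/ΔP_B = 104.2/395.6 = 0.263.

ΔP_A/ΔP_B ≈ 0.263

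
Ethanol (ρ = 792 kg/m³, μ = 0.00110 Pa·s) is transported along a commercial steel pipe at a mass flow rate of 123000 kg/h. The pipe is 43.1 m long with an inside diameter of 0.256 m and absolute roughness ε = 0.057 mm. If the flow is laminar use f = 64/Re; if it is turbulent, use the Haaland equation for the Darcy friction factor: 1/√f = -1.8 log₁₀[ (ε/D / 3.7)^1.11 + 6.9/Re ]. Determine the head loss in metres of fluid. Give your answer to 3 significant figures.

h_f ≈ 0.106 m

ṁ = 123000 kg/h = 123000/3600 = 34.17 kg/s.
A = πD²/4 = π(0.256)²/4 = 0.05147 m²; mean velocity V = ṁ/(ρA) = 34.17/(792 · 0.05147) = 0.8381 m/s.
Reynolds number Re = ρVD/μ = 792 · 0.8381 · 0.256 / 0.0011 = 1.545e+05.
Re > 4000 → turbulent. Relative roughness ε/D = 5.7e-05/0.256 = 0.000223. Haaland: 1/√f = -1.8 log₁₀[(0.000223/3.7)^1.11 + 6.9/1.545e+05] = -1.8 log₁₀[2.07e-05 + 4.47e-05] = 7.533, so f = 0.01762.
Darcy-Weisbach: ΔP = f(L/D)(ρV²/2) = 0.01762·(43.1/0.256)·(792·0.8381²/2) = 0.01762·168.4·278.2 = 825.3 Pa.
Head loss h_f = ΔP/(ρg) = 825.3/(792·9.81) = 0.106 m.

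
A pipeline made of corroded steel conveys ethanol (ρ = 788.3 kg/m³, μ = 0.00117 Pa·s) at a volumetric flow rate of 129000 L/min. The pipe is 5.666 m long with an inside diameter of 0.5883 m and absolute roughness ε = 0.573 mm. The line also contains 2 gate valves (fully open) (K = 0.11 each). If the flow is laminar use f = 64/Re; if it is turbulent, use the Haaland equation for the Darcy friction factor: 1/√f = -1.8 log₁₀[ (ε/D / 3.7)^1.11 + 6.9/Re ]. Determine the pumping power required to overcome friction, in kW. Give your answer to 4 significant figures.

P ≈ 21.69 kW

Q = 129000 L/min = 129000/60000 = 2.15 m³/s.
Cross-sectional area A = πD²/4 = π(0.5883)²/4 = 0.2718 m²; mean velocity V = Q/A = 2.15/0.2718 = 7.91 m/s.
Reynolds number Re = ρVD/μ = 788.3 · 7.91 · 0.5883 / 0.00117 = 3.135e+06.
Re > 4000 → turbulent. Relative roughness ε/D = 0.000573/0.5883 = 0.000974. Haaland: 1/√f = -1.8 log₁₀[(0.000974/3.7)^1.11 + 6.9/3.135e+06] = -1.8 log₁₀[0.000106 + 2.2e-06] = 7.136, so f = 0.01964.
Total minor-loss coefficient ΣK = 2·0.11 = 0.22.
ΔP = [f·L/D + ΣK]·(ρV²/2) = [0.01964·5.666/0.5883 + 0.22]·(788.3·7.91²/2) = [0.1891 + 0.22]·2.466e+04 = 1.009e+04 Pa.
Pumping power P = QΔP = 2.15·1.009e+04 = 21690 W = 21.69 kW.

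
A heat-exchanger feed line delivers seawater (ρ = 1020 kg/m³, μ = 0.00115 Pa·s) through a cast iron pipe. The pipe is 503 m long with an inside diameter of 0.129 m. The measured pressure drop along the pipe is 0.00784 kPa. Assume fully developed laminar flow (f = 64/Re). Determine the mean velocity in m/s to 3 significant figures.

V ≈ 0.00705 m/s

For laminar flow, f = 64/Re with Re = ρVD/μ, so Darcy-Weisbach reduces to ΔP = 32μLV/D². Solving for V: V = ΔP·D²/(32μL) = 7.84·(0.129)²/(32·0.00115·503) = 0.007048 m/s.
Check: Re = ρVD/μ = 1020·0.007048·0.129/0.00115 = 806.4 < 2300, so the laminar assumption holds.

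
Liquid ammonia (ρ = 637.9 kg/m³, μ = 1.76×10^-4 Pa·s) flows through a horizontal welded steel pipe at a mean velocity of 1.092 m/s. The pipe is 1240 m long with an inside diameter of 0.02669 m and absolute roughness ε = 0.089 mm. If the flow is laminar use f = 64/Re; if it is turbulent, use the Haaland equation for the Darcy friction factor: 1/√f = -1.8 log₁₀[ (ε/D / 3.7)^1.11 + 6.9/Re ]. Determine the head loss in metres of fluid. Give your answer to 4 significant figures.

h_f ≈ 79.22 m

Reynolds number Re = ρVD/μ = 637.9 · 1.092 · 0.02669 / 0.000176 = 1.056e+05.
Re > 4000 → turbulent. Relative roughness ε/D = 8.9e-05/0.02669 = 0.00333. Haaland: 1/√f = -1.8 log₁₀[(0.00333/3.7)^1.11 + 6.9/1.056e+05] = -1.8 log₁₀[0.000417 + 6.53e-05] = 5.97, so f = 0.02805.
Darcy-Weisbach: ΔP = f(L/D)(ρV²/2) = 0.02805·(1240/0.02669)·(637.9·1.092²/2) = 0.02805·4.646e+04·380.3 = 4.957e+05 Pa.
Head loss h_f = ΔP/(ρg) = 4.957e+05/(637.9·9.81) = 79.22 m.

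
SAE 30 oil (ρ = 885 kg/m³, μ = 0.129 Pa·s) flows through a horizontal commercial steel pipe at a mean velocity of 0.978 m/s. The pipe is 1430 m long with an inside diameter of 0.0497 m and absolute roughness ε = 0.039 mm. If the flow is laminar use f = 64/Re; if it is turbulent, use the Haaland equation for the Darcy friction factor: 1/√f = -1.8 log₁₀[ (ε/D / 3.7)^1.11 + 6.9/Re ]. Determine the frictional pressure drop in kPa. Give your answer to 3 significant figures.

ΔP ≈ 2340 kPa

Reynolds number Re = ρVD/μ = 885 · 0.978 · 0.0497 / 0.129 = 333.5.
Re < 2300 → laminar flow, so f = 64/Re = 64/333.5 = 0.1919 (the turbulent correlation is not needed).
Darcy-Weisbach: ΔP = f(L/D)(ρV²/2) = 0.1919·(1430/0.0497)·(885·0.978²/2) = 0.1919·2.877e+04·423.2 = 2.337e+06 Pa.
ΔP = 2.337e+06 Pa = 2340 kPa.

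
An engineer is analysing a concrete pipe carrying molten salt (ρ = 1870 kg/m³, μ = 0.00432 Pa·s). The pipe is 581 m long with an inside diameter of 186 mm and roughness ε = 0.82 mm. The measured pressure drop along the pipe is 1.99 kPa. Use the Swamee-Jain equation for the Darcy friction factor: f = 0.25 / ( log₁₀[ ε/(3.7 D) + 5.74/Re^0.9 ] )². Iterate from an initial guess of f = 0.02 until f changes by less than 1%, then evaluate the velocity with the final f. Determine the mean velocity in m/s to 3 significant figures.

Rearranging Darcy-Weisbach: V = √(2·ΔP·D/(f·L·ρ)). With ε/D = 0.00082/0.186 = 0.00441, iterate starting from f = 0.02:
  f = 0.02 → V = √(2·1990·0.186/(0.02·581·1870)) = 0.1846 m/s; Re = ρVD/μ = 1.486e+04; f → 0.0354
  f = 0.0354 → V = 0.1387 m/s; Re = 1.117e+04; f → 0.03691
  f = 0.03691 → V = 0.1359 m/s; Re = 1.094e+04; f → 0.03703
Converged (Δf/f < 1%). With the final f = 0.03703: V = √(2·1990·0.186/(0.03703·581·1870)) = 0.1356 m/s.

V ≈ 0.136 m/s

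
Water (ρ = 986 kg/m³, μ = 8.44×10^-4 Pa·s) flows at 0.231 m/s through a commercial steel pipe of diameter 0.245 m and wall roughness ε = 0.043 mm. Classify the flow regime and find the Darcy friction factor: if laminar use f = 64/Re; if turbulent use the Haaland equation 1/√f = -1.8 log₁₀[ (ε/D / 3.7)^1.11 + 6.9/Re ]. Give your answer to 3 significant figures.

f ≈ 0.0201

Re = ρVD/μ = 986·0.231·0.245/0.000844 = 6.612e+04.
Re > 4000 → turbulent. ε/D = 4.3e-05/0.245 = 0.000176; Haaland: 1/√f = -1.8 log₁₀[1.59e-05 + 0.000104] = 7.056, so f = 0.02009.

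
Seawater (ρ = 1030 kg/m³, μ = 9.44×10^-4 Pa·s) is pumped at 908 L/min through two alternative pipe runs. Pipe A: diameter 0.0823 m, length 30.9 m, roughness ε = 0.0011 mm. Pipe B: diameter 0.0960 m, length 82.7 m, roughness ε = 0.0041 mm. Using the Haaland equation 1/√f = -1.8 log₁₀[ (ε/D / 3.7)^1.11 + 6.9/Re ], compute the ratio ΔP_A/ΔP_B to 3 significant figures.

Pipe A: V = Q/A = 0.01513/0.00532 = 2.845 m/s; Re = 2.555e+05; ε/D = 1.34e-05; Haaland → f = 0.01488; ΔP_A = f(L/D)(ρV²/2) = 2.329e+04 Pa.
Pipe B: V = Q/A = 0.01513/0.007238 = 2.091 m/s; Re = 2.19e+05; ε/D = 4.27e-05; Haaland → f = 0.01553; ΔP_B = f(L/D)(ρV²/2) = 3.011e+04 Pa.
ΔP_A/ΔP_B = 2.329e+04/3.011e+04 = 0.773.

ΔP_A/ΔP_B ≈ 0.773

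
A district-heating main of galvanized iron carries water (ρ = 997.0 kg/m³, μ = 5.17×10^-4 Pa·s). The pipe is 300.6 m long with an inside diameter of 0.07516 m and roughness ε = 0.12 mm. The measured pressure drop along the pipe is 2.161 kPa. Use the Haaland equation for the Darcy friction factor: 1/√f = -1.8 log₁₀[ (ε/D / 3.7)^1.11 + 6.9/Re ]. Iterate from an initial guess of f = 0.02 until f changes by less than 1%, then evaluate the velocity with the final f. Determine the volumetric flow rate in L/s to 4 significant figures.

Rearranging Darcy-Weisbach: V = √(2·ΔP·D/(f·L·ρ)). With ε/D = 0.00012/0.07516 = 0.0016, iterate starting from f = 0.02:
  f = 0.02 → V = √(2·2161·0.07516/(0.02·300.6·997)) = 0.2328 m/s; Re = ρVD/μ = 3.374e+04; f → 0.02653
  f = 0.02653 → V = 0.2021 m/s; Re = 2.929e+04; f → 0.02706
  f = 0.02706 → V = 0.2001 m/s; Re = 2.901e+04; f → 0.0271
Converged (Δf/f < 1%). With the final f = 0.0271: V = √(2·2161·0.07516/(0.0271·300.6·997)) = 0.2 m/s.
Q = V·A = 0.2·(π/4·0.07516²) = 0.0008873 m³/s = 0.8873 L/s.

Q ≈ 0.8873 L/s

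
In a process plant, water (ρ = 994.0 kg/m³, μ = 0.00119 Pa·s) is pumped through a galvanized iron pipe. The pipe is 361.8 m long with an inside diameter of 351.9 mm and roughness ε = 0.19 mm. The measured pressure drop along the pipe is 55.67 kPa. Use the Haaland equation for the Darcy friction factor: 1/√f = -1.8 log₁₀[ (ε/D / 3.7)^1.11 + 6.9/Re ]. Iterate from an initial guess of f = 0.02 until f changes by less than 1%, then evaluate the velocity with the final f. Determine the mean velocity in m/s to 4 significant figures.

Rearranging Darcy-Weisbach: V = √(2·ΔP·D/(f·L·ρ)). With ε/D = 0.00019/0.3519 = 0.00054, iterate starting from f = 0.02:
  f = 0.02 → V = √(2·5.567e+04·0.3519/(0.02·361.8·994)) = 2.334 m/s; Re = ρVD/μ = 6.86e+05; f → 0.01762
  f = 0.01762 → V = 2.487 m/s; Re = 7.309e+05; f → 0.01759
Converged (Δf/f < 1%). With the final f = 0.01759: V = √(2·5.567e+04·0.3519/(0.01759·361.8·994)) = 2.489 m/s.

V ≈ 2.489 m/s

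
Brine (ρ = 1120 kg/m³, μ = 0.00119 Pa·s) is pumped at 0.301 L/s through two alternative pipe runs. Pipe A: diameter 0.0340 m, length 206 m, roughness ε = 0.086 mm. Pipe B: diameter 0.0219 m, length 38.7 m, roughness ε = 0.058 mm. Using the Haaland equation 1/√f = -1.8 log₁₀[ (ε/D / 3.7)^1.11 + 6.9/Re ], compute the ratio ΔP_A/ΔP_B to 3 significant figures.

ΔP_A/ΔP_B ≈ 0.634

Pipe A: V = Q/A = 0.000301/0.0009079 = 0.3315 m/s; Re = 1.061e+04; ε/D = 0.00253; Haaland → f = 0.03386; ΔP_A = f(L/D)(ρV²/2) = 1.263e+04 Pa.
Pipe B: V = Q/A = 0.000301/0.0003767 = 0.7991 m/s; Re = 1.647e+04; ε/D = 0.00265; Haaland → f = 0.03151; ΔP_B = f(L/D)(ρV²/2) = 1.991e+04 Pa.
ΔP_A/ΔP_B = 1.263e+04/1.991e+04 = 0.634.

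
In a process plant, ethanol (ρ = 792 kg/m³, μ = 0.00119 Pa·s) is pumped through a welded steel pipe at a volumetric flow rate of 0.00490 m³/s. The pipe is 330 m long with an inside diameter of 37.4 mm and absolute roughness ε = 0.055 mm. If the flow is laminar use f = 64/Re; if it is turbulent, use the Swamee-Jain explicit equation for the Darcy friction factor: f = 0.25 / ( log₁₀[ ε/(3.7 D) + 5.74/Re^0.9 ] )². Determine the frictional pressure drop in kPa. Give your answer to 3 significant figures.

Cross-sectional area A = πD²/4 = π(0.0374)²/4 = 0.001099 m²; mean velocity V = Q/A = 0.0049/0.001099 = 4.46 m/s.
Reynolds number Re = ρVD/μ = 792 · 4.46 · 0.0374 / 0.00119 = 1.11e+05.
Re > 4000 → turbulent. Relative roughness ε/D = 5.5e-05/0.0374 = 0.00147. Swamee-Jain: f = 0.25/(log₁₀[0.00147/3.7 + 5.74/1.11e+05^0.9])² = 0.25/(log₁₀[0.000397 + 0.000165])² = 0.25/(-3.25)² = 0.02367.
Darcy-Weisbach: ΔP = f(L/D)(ρV²/2) = 0.02367·(330/0.0374)·(792·4.46²/2) = 0.02367·8824·7878 = 1.646e+06 Pa.
ΔP = 1.646e+06 Pa = 1650 kPa.

ΔP ≈ 1650 kPa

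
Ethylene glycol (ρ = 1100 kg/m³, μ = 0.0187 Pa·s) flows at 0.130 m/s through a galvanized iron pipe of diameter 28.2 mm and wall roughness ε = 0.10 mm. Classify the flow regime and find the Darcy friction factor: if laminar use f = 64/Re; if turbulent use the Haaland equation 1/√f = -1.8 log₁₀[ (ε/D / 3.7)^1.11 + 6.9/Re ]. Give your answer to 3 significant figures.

Re = ρVD/μ = 1100·0.13·0.0282/0.0187 = 215.6.
Re < 2300 → laminar, so f = 64/Re = 0.2968 (roughness is irrelevant in laminar flow).

f ≈ 0.297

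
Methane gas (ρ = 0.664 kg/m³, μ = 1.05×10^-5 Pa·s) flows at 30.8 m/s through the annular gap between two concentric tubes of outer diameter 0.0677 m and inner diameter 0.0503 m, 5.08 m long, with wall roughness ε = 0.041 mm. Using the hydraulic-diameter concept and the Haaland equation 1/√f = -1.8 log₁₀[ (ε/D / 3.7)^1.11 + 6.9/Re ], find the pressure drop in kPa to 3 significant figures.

Hydraulic diameter D_h = 4A/P = D_o - D_i = 0.0677 - 0.0503 = 0.0174 m.
Re = ρVD_h/μ = 0.664·30.8·0.0174/1.05e-05 = 3.389e+04.
ε/D_h = 4.1e-05/0.0174 = 0.00236; Haaland gives 1/√f = -1.8 log₁₀[0.000283+0.000204] = 5.962, so f = 0.02813.
ΔP = f(L/D_h)(ρV²/2) = 0.02813·5.08/0.0174·314.9 = 2587 Pa.
ΔP = 2.59 kPa.

ΔP ≈ 2.59 kPa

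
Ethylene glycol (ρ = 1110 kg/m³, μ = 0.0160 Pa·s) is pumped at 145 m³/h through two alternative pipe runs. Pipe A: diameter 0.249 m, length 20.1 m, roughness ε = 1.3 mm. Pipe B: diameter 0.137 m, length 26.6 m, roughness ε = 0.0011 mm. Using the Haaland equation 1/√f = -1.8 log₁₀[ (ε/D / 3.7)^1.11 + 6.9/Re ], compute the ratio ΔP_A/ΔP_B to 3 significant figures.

Pipe A: V = Q/A = 0.04028/0.0487 = 0.8271 m/s; Re = 1.429e+04; ε/D = 0.00522; Haaland → f = 0.03589; ΔP_A = f(L/D)(ρV²/2) = 1100 Pa.
Pipe B: V = Q/A = 0.04028/0.01474 = 2.732 m/s; Re = 2.597e+04; ε/D = 8.03e-06; Haaland → f = 0.02415; ΔP_B = f(L/D)(ρV²/2) = 1.943e+04 Pa.
ΔP_A/ΔP_B = 1100/1.943e+04 = 0.0566.

ΔP_A/ΔP_B ≈ 0.0566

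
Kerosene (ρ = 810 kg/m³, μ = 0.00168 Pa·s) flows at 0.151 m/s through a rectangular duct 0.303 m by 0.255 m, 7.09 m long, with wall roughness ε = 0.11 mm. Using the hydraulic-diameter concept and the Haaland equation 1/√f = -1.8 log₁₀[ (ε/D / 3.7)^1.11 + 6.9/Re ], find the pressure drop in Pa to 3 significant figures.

Hydraulic diameter D_h = 4A/P = 4·(0.303·0.255)/(2·(0.303+0.255)) = 0.3091/1.116 = 0.2769 m.
Re = ρVD_h/μ = 810·0.151·0.2769/0.00168 = 2.016e+04.
ε/D_h = 0.00011/0.2769 = 0.000397; Haaland gives 1/√f = -1.8 log₁₀[3.93e-05+0.000342] = 6.153, so f = 0.02641.
ΔP = f(L/D_h)(ρV²/2) = 0.02641·7.09/0.2769·9.234 = 6.244 Pa.

ΔP ≈ 6.24 Pa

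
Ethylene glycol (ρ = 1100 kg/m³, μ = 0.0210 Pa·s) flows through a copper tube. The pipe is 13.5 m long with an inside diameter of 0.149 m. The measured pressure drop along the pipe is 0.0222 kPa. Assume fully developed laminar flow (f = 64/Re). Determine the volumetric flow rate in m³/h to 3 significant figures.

For laminar flow, f = 64/Re with Re = ρVD/μ, so Darcy-Weisbach reduces to ΔP = 32μLV/D². Solving for V: V = ΔP·D²/(32μL) = 22.2·(0.149)²/(32·0.021·13.5) = 0.05433 m/s.
Check: Re = ρVD/μ = 1100·0.05433·0.149/0.021 = 424 < 2300, so the laminar assumption holds.
Q = V·A = 0.05433·(π/4·0.149²) = 0.0009473 m³/s = 3.41 m³/h.

Q ≈ 3.41 m³/h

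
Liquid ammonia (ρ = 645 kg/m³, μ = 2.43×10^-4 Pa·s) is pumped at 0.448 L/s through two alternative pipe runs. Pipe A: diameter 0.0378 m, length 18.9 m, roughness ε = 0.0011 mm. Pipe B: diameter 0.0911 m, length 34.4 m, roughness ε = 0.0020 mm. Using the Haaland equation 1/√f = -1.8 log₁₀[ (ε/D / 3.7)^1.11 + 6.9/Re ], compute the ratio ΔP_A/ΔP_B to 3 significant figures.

ΔP_A/ΔP_B ≈ 36.1

Pipe A: V = Q/A = 0.000448/0.001122 = 0.3992 m/s; Re = 4.005e+04; ε/D = 2.91e-05; Haaland → f = 0.02185; ΔP_A = f(L/D)(ρV²/2) = 561.5 Pa.
Pipe B: V = Q/A = 0.000448/0.006518 = 0.06873 m/s; Re = 1.662e+04; ε/D = 2.2e-05; Haaland → f = 0.02701; ΔP_B = f(L/D)(ρV²/2) = 15.54 Pa.
ΔP_A/ΔP_B = 561.5/15.54 = 36.1.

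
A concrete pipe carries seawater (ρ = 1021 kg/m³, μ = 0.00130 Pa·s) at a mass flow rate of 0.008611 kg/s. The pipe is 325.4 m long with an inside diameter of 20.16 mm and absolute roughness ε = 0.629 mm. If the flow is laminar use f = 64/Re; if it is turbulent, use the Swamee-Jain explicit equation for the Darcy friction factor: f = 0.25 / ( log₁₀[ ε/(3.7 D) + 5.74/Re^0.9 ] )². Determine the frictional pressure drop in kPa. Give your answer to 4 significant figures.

ΔP ≈ 0.8800 kPa

A = πD²/4 = π(0.02016)²/4 = 0.0003192 m²; mean velocity V = ṁ/(ρA) = 0.008611/(1021 · 0.0003192) = 0.02642 m/s.
Reynolds number Re = ρVD/μ = 1021 · 0.02642 · 0.02016 / 0.0013 = 418.3.
Re < 2300 → laminar flow, so f = 64/Re = 64/418.3 = 0.153 (the turbulent correlation is not needed).
Darcy-Weisbach: ΔP = f(L/D)(ρV²/2) = 0.153·(325.4/0.02016)·(1021·0.02642²/2) = 0.153·1.614e+04·0.3564 = 880 Pa.
ΔP = 880 Pa = 0.8800 kPa.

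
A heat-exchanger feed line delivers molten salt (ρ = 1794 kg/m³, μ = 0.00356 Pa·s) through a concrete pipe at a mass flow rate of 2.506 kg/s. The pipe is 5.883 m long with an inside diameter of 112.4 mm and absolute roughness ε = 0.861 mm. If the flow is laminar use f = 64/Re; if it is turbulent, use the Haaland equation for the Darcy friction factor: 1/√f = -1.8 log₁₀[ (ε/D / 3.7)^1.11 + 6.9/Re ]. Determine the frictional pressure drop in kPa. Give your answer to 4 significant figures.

A = πD²/4 = π(0.1124)²/4 = 0.009923 m²; mean velocity V = ṁ/(ρA) = 2.506/(1794 · 0.009923) = 0.1408 m/s.
Reynolds number Re = ρVD/μ = 1794 · 0.1408 · 0.1124 / 0.00356 = 7974.
Re > 4000 → turbulent. Relative roughness ε/D = 0.000861/0.1124 = 0.00766. Haaland: 1/√f = -1.8 log₁₀[(0.00766/3.7)^1.11 + 6.9/7974] = -1.8 log₁₀[0.00105 + 0.000865] = 4.892, so f = 0.04178.
Darcy-Weisbach: ΔP = f(L/D)(ρV²/2) = 0.04178·(5.883/0.1124)·(1794·0.1408²/2) = 0.04178·52.34·17.78 = 38.87 Pa.
ΔP = 38.87 Pa = 0.03887 kPa.

ΔP ≈ 0.03887 kPa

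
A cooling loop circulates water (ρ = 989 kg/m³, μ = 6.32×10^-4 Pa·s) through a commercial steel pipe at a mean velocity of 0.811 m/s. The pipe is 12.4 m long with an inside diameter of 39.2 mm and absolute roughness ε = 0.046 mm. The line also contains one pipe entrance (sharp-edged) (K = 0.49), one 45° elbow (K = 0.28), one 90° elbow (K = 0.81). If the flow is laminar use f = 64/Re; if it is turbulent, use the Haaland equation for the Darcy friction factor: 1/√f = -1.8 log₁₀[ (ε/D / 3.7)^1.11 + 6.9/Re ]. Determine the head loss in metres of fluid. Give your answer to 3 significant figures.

Reynolds number Re = ρVD/μ = 989 · 0.811 · 0.0392 / 0.000632 = 4.975e+04.
Re > 4000 → turbulent. Relative roughness ε/D = 4.6e-05/0.0392 = 0.00117. Haaland: 1/√f = -1.8 log₁₀[(0.00117/3.7)^1.11 + 6.9/4.975e+04] = -1.8 log₁₀[0.000131 + 0.000139] = 6.425, so f = 0.02422.
Total minor-loss coefficient ΣK = 1·0.49 + 1·0.28 + 1·0.81 = 1.58.
ΔP = [f·L/D + ΣK]·(ρV²/2) = [0.02422·12.4/0.0392 + 1.58]·(989·0.811²/2) = [7.662 + 1.58]·325.2 = 3006 Pa.
Head loss h_f = ΔP/(ρg) = 3006/(989·9.81) = 0.310 m.

h_f ≈ 0.310 m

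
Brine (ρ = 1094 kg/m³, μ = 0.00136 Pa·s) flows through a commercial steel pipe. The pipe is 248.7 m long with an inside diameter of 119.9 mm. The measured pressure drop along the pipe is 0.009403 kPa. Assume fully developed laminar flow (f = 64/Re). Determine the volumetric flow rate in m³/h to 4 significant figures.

For laminar flow, f = 64/Re with Re = ρVD/μ, so Darcy-Weisbach reduces to ΔP = 32μLV/D². Solving for V: V = ΔP·D²/(32μL) = 9.403·(0.1199)²/(32·0.00136·248.7) = 0.01249 m/s.
Check: Re = ρVD/μ = 1094·0.01249·0.1199/0.00136 = 1205 < 2300, so the laminar assumption holds.
Q = V·A = 0.01249·(π/4·0.1199²) = 0.000141 m³/s = 0.5077 m³/h.

Q ≈ 0.5077 m³/h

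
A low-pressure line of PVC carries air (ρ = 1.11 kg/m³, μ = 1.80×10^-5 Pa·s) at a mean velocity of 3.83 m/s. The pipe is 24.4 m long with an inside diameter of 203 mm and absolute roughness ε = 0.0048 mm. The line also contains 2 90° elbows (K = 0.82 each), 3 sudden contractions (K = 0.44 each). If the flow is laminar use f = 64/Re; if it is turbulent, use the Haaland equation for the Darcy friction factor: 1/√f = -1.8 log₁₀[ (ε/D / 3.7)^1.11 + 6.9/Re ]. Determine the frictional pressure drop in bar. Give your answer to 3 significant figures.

ΔP ≈ 4.46×10^-4 bar

Reynolds number Re = ρVD/μ = 1.11 · 3.83 · 0.203 / 1.8e-05 = 4.795e+04.
Re > 4000 → turbulent. Relative roughness ε/D = 4.8e-06/0.203 = 2.36e-05. Haaland: 1/√f = -1.8 log₁₀[(2.36e-05/3.7)^1.11 + 6.9/4.795e+04] = -1.8 log₁₀[1.71e-06 + 0.000144] = 6.906, so f = 0.02097.
Total minor-loss coefficient ΣK = 2·0.82 + 3·0.44 = 2.96.
ΔP = [f·L/D + ΣK]·(ρV²/2) = [0.02097·24.4/0.203 + 2.96]·(1.11·3.83²/2) = [2.52 + 2.96]·8.141 = 44.61 Pa.
ΔP = 44.61 Pa = 4.46×10^-4 bar.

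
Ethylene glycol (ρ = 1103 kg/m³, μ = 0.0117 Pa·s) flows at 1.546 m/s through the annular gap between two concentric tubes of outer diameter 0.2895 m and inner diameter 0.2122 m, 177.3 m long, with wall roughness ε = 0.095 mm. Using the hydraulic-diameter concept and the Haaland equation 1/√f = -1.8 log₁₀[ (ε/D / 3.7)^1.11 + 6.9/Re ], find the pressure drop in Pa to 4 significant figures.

ΔP ≈ 95560 Pa

Hydraulic diameter D_h = 4A/P = D_o - D_i = 0.2895 - 0.2122 = 0.0773 m.
Re = ρVD_h/μ = 1103·1.546·0.0773/0.0117 = 1.127e+04.
ε/D_h = 9.5e-05/0.0773 = 0.00123; Haaland gives 1/√f = -1.8 log₁₀[0.000138+0.000612] = 5.625, so f = 0.03161.
ΔP = f(L/D_h)(ρV²/2) = 0.03161·177.3/0.0773·1318 = 9.556e+04 Pa.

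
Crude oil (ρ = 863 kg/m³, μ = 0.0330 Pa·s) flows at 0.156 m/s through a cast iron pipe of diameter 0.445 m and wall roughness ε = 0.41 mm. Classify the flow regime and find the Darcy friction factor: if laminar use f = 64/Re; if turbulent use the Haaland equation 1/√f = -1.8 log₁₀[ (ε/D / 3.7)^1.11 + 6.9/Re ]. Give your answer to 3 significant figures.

Re = ρVD/μ = 863·0.156·0.445/0.033 = 1815.
Re < 2300 → laminar, so f = 64/Re = 0.03525 (roughness is irrelevant in laminar flow).

f ≈ 0.0353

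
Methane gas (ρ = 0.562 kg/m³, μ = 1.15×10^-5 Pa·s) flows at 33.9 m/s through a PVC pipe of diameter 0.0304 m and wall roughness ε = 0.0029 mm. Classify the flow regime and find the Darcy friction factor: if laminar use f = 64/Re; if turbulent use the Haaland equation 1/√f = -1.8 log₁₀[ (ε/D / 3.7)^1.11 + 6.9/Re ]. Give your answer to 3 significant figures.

Re = ρVD/μ = 0.562·33.9·0.0304/1.15e-05 = 5.036e+04.
Re > 4000 → turbulent. ε/D = 2.9e-06/0.0304 = 9.54e-05; Haaland: 1/√f = -1.8 log₁₀[8.06e-06 + 0.000137] = 6.909, so f = 0.02095.

f ≈ 0.0209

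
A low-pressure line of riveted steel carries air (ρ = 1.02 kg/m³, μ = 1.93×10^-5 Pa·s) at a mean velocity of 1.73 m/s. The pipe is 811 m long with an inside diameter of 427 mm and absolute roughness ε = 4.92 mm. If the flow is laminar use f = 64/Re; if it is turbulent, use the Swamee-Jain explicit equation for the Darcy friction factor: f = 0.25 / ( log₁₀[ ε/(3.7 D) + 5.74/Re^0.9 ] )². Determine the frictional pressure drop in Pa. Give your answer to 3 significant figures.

Reynolds number Re = ρVD/μ = 1.02 · 1.73 · 0.427 / 1.93e-05 = 3.904e+04.
Re > 4000 → turbulent. Relative roughness ε/D = 0.00492/0.427 = 0.0115. Swamee-Jain: f = 0.25/(log₁₀[0.0115/3.7 + 5.74/3.904e+04^0.9])² = 0.25/(log₁₀[0.00311 + 0.000423])² = 0.25/(-2.451)² = 0.0416.
Darcy-Weisbach: ΔP = f(L/D)(ρV²/2) = 0.0416·(811/0.427)·(1.02·1.73²/2) = 0.0416·1899·1.526 = 120.6 Pa.

ΔP ≈ 121 Pa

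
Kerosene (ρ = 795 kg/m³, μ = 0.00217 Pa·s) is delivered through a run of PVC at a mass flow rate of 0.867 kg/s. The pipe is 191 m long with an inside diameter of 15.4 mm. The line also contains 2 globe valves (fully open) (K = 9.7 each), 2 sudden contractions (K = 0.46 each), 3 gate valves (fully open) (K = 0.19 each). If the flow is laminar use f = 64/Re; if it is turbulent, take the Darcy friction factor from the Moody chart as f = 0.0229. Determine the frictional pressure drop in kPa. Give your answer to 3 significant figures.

ΔP ≈ 4150 kPa

A = πD²/4 = π(0.0154)²/4 = 0.0001863 m²; mean velocity V = ṁ/(ρA) = 0.867/(795 · 0.0001863) = 5.855 m/s.
Reynolds number Re = ρVD/μ = 795 · 5.855 · 0.0154 / 0.00217 = 3.303e+04.
Re > 4000 → turbulent; use the Moody-chart value f = 0.0229.
Total minor-loss coefficient ΣK = 2·9.7 + 2·0.46 + 3·0.19 = 20.9.
ΔP = [f·L/D + ΣK]·(ρV²/2) = [0.0229·191/0.0154 + 20.9]·(795·5.855²/2) = [284 + 20.9]·1.363e+04 = 4.155e+06 Pa.
ΔP = 4.155e+06 Pa = 4150 kPa.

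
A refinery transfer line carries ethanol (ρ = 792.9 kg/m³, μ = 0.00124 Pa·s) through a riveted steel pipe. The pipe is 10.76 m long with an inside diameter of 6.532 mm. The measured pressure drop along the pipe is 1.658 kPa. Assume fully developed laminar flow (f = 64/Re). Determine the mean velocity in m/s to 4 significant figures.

For laminar flow, f = 64/Re with Re = ρVD/μ, so Darcy-Weisbach reduces to ΔP = 32μLV/D². Solving for V: V = ΔP·D²/(32μL) = 1658·(0.006532)²/(32·0.00124·10.76) = 0.1657 m/s.
Check: Re = ρVD/μ = 792.9·0.1657·0.006532/0.00124 = 692 < 2300, so the laminar assumption holds.

V ≈ 0.1657 m/s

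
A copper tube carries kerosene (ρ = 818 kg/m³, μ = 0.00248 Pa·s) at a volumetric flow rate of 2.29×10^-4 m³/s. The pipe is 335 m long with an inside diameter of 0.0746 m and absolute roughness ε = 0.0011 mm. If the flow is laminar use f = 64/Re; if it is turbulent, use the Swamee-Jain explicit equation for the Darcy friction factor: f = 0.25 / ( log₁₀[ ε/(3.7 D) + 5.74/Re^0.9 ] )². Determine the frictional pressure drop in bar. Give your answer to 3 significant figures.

ΔP ≈ 0.00250 bar

Cross-sectional area A = πD²/4 = π(0.0746)²/4 = 0.004371 m²; mean velocity V = Q/A = 0.000229/0.004371 = 0.05239 m/s.
Reynolds number Re = ρVD/μ = 818 · 0.05239 · 0.0746 / 0.00248 = 1289.
Re < 2300 → laminar flow, so f = 64/Re = 64/1289 = 0.04964 (the turbulent correlation is not needed).
Darcy-Weisbach: ΔP = f(L/D)(ρV²/2) = 0.04964·(335/0.0746)·(818·0.05239²/2) = 0.04964·4491·1.123 = 250.3 Pa.
ΔP = 250.3 Pa = 0.00250 bar.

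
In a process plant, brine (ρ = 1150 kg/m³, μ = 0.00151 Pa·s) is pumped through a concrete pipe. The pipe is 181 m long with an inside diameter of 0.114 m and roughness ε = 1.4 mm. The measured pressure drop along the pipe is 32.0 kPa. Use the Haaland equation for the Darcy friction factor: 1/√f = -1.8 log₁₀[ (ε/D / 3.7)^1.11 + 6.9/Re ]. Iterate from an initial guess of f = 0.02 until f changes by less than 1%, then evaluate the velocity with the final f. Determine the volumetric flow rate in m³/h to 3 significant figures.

Q ≈ 33.8 m³/h

Rearranging Darcy-Weisbach: V = √(2·ΔP·D/(f·L·ρ)). With ε/D = 0.0014/0.114 = 0.0123, iterate starting from f = 0.02:
  f = 0.02 → V = √(2·3.2e+04·0.114/(0.02·181·1150)) = 1.324 m/s; Re = ρVD/μ = 1.149e+05; f → 0.04119
  f = 0.04119 → V = 0.9224 m/s; Re = 8.009e+04; f → 0.04138
Converged (Δf/f < 1%). With the final f = 0.04138: V = √(2·3.2e+04·0.114/(0.04138·181·1150)) = 0.9204 m/s.
Q = V·A = 0.9204·(π/4·0.114²) = 0.009394 m³/s = 33.8 m³/h.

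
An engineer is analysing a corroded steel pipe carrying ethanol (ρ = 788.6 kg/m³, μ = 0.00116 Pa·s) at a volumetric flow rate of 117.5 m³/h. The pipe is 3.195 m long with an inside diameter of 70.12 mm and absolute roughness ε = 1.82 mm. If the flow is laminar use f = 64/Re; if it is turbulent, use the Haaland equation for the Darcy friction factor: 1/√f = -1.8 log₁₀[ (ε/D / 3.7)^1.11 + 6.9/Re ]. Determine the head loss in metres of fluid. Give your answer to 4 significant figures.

Q = 117.5 m³/h = 117.5/3600 = 0.03264 m³/s.
Cross-sectional area A = πD²/4 = π(0.07012)²/4 = 0.003862 m²; mean velocity V = Q/A = 0.03264/0.003862 = 8.452 m/s.
Reynolds number Re = ρVD/μ = 788.6 · 8.452 · 0.07012 / 0.00116 = 4.029e+05.
Re > 4000 → turbulent. Relative roughness ε/D = 0.00182/0.07012 = 0.026. Haaland: 1/√f = -1.8 log₁₀[(0.026/3.7)^1.11 + 6.9/4.029e+05] = -1.8 log₁₀[0.00407 + 1.71e-05] = 4.3, so f = 0.05407.
Darcy-Weisbach: ΔP = f(L/D)(ρV²/2) = 0.05407·(3.195/0.07012)·(788.6·8.452²/2) = 0.05407·45.56·2.817e+04 = 6.94e+04 Pa.
Head loss h_f = ΔP/(ρg) = 6.94e+04/(788.6·9.81) = 8.971 m.

h_f ≈ 8.971 m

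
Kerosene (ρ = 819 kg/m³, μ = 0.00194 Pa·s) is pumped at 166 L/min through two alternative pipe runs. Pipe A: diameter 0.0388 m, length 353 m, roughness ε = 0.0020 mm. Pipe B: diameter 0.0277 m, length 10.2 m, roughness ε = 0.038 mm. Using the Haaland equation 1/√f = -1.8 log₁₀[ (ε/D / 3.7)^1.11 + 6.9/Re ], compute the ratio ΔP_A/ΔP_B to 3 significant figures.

ΔP_A/ΔP_B ≈ 5.79

Pipe A: V = Q/A = 0.002767/0.001182 = 2.34 m/s; Re = 3.833e+04; ε/D = 5.15e-05; Haaland → f = 0.02213; ΔP_A = f(L/D)(ρV²/2) = 4.513e+05 Pa.
Pipe B: V = Q/A = 0.002767/0.0006026 = 4.591 m/s; Re = 5.369e+04; ε/D = 0.00137; Haaland → f = 0.02454; ΔP_B = f(L/D)(ρV²/2) = 7.798e+04 Pa.
ΔP_A/ΔP_B = 4.513e+05/7.798e+04 = 5.79.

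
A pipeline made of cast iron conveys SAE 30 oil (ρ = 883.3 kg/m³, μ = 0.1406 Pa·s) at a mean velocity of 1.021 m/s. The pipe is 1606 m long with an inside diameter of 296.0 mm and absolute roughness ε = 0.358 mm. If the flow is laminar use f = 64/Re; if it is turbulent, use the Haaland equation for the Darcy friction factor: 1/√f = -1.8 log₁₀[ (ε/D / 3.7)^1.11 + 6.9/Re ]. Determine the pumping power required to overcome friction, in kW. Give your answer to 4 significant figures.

P ≈ 5.916 kW

Reynolds number Re = ρVD/μ = 883.3 · 1.021 · 0.296 / 0.141 = 1899.
Re < 2300 → laminar flow, so f = 64/Re = 64/1899 = 0.03371 (the turbulent correlation is not needed).
Darcy-Weisbach: ΔP = f(L/D)(ρV²/2) = 0.03371·(1606/0.296)·(883.3·1.021²/2) = 0.03371·5426·460.4 = 8.42e+04 Pa.
Q = V·A = 1.021·0.06881 = 0.07026 m³/s.
Pumping power P = QΔP = 0.07026·8.42e+04 = 5915.9 W = 5.916 kW.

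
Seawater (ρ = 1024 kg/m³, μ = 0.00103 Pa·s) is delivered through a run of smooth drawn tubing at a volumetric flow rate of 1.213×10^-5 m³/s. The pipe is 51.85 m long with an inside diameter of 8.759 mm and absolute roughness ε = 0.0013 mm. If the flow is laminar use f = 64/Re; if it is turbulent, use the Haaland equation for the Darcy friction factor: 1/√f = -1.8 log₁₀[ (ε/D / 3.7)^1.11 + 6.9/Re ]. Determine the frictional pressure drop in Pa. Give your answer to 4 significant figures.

ΔP ≈ 4484 Pa

Cross-sectional area A = πD²/4 = π(0.008759)²/4 = 6.026e-05 m²; mean velocity V = Q/A = 1.213e-05/6.026e-05 = 0.2013 m/s.
Reynolds number Re = ρVD/μ = 1024 · 0.2013 · 0.008759 / 0.00103 = 1753.
Re < 2300 → laminar flow, so f = 64/Re = 64/1753 = 0.03651 (the turbulent correlation is not needed).
Darcy-Weisbach: ΔP = f(L/D)(ρV²/2) = 0.03651·(51.85/0.008759)·(1024·0.2013²/2) = 0.03651·5920·20.75 = 4484 Pa.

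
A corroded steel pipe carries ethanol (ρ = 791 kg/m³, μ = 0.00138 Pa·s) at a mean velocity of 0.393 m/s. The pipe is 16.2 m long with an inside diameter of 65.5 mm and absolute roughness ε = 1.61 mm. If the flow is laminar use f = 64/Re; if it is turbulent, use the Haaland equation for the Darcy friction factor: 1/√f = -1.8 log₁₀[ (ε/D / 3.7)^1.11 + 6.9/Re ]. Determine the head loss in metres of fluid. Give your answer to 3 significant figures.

h_f ≈ 0.107 m

Reynolds number Re = ρVD/μ = 791 · 0.393 · 0.0655 / 0.00138 = 1.475e+04.
Re > 4000 → turbulent. Relative roughness ε/D = 0.00161/0.0655 = 0.0246. Haaland: 1/√f = -1.8 log₁₀[(0.0246/3.7)^1.11 + 6.9/1.475e+04] = -1.8 log₁₀[0.00383 + 0.000468] = 4.261, so f = 0.05508.
Darcy-Weisbach: ΔP = f(L/D)(ρV²/2) = 0.05508·(16.2/0.0655)·(791·0.393²/2) = 0.05508·247.3·61.08 = 832.2 Pa.
Head loss h_f = ΔP/(ρg) = 832.2/(791·9.81) = 0.107 m.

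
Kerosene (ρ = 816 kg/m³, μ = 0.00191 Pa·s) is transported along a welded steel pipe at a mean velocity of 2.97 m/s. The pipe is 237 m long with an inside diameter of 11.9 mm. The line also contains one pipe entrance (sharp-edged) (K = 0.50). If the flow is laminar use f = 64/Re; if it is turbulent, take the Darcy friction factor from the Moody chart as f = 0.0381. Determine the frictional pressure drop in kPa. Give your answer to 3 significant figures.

Reynolds number Re = ρVD/μ = 816 · 2.97 · 0.0119 / 0.00191 = 1.51e+04.
Re > 4000 → turbulent; use the Moody-chart value f = 0.0381.
Total minor-loss coefficient ΣK = 1·0.5 = 0.5.
ΔP = [f·L/D + ΣK]·(ρV²/2) = [0.0381·237/0.0119 + 0.5]·(816·2.97²/2) = [758.8 + 0.5]·3599 = 2.733e+06 Pa.
ΔP = 2.733e+06 Pa = 2730 kPa.

ΔP ≈ 2730 kPa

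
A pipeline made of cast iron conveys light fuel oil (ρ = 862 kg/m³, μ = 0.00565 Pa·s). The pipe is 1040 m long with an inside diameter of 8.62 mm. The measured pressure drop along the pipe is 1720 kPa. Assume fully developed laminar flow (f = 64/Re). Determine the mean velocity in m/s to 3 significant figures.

For laminar flow, f = 64/Re with Re = ρVD/μ, so Darcy-Weisbach reduces to ΔP = 32μLV/D². Solving for V: V = ΔP·D²/(32μL) = 1.72e+06·(0.00862)²/(32·0.00565·1040) = 0.6797 m/s.
Check: Re = ρVD/μ = 862·0.6797·0.00862/0.00565 = 893.9 < 2300, so the laminar assumption holds.

V ≈ 0.680 m/s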